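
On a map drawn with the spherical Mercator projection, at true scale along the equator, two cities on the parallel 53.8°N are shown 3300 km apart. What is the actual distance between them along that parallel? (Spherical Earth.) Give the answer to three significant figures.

1950 km

Mercator is conformal, so the point scale is isotropic: h = k = sec φ = 1/cos φ.
Along the parallel at 53.8°, map distances are exaggerated by k = sec 53.8° = 1.693.
True distance = 3300 / 1.693 = 3300 × cos 53.8° ≈ 1950 km.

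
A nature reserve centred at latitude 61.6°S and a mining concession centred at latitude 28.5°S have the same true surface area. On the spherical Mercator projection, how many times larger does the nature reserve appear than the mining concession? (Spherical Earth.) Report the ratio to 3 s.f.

On Mercator, area is exaggerated by sec²φ = 1/cos²φ.
At 61.6°: sec²(61.6°) = 1/0.4756² = 4.421.
At 28.5°: sec²(28.5°) = 1/0.8788² = 1.295.
Ratio = 4.421/1.295 = cos²(28.5°)/cos²(61.6°) ≈ 3.41.

3.41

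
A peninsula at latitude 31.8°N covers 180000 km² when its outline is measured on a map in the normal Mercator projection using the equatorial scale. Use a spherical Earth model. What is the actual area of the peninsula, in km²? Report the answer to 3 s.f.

Mercator is conformal, so the point scale is isotropic: h = k = sec φ = 1/cos φ.
Areal scale = k² = sec²φ = 1/cos²(31.8°) = 1/0.8499² = 1.384.
True area = apparent / (areal scale) = 180000 / 1.384 ≈ 130000 km².

130000 km²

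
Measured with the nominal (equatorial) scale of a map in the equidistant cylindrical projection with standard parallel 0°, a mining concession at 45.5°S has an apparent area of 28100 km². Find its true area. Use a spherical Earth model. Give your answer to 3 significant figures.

In the plate carrée (x = Rλ, y = Rφ), meridians are true-scale (h = 1) and parallels are stretched by k = sec φ.
Areal scale = h·k = 1 × sec φ; at 45.5°, h = 1.000, k = 1.427, so h·k = 1.427.
True area = apparent / (areal scale) = 28100 / 1.427 ≈ 19700 km².

19700 km²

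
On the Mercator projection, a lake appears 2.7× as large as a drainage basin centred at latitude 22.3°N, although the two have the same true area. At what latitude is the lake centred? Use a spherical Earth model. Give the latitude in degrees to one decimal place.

55.7°

For equal true areas on Mercator, apparent areas scale as sec²φ, so the ratio is cos²φ₂ / cos²φ₁.
cos²φ₂ / cos²φ₁ = 2.7  ⇒  cos φ₁ = cos 22.3° / √2.7 = 0.9252/1.643 = 0.5631.
φ₁ = arccos(0.5631) ≈ 55.7°.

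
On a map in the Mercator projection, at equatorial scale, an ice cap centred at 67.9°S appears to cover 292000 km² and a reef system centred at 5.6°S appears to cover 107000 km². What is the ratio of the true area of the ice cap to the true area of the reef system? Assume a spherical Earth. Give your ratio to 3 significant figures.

0.390

On Mercator the areal scale is sec²φ, so true area = apparent × cos²φ.
True area of ice cap: 292000 × cos²(67.9°) = 292000 × 0.1415 = 41330 km².
True area of reef system: 107000 × cos²(5.6°) = 107000 × 0.9905 = 106000 km².
Ratio = 41330 / 106000 ≈ 0.390.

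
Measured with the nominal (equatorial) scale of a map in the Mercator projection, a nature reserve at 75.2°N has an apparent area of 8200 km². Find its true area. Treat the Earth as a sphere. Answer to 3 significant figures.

The Mercator projection is conformal; its linear scale factor is the same in every direction and equals sec φ = 1/cos φ.
Areal scale = k² = sec²φ = 1/cos²(75.2°) = 1/0.2554² = 15.33.
True area = apparent / (areal scale) = 8200 / 15.33 ≈ 535 km².

535 km²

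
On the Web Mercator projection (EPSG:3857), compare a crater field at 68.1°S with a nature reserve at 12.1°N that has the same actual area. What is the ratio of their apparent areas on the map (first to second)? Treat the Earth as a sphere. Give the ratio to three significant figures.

Mercator areal scale is sec²φ.
At 68.1°: sec²(68.1°) = 1/0.3730² = 7.188.
At 12.1°: sec²(12.1°) = 1/0.9778² = 1.046.
Ratio = 7.188/1.046 = cos²(12.1°)/cos²(68.1°) ≈ 6.87.

6.87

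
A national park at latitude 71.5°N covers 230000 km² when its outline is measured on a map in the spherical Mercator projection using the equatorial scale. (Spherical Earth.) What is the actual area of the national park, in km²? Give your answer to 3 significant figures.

The Mercator projection is conformal; its linear scale factor is the same in every direction and equals sec φ = 1/cos φ.
Areal scale = k² = sec²φ = 1/cos²(71.5°) = 1/0.3173² = 9.932.
True area = apparent / (areal scale) = 230000 / 9.932 ≈ 23200 km².

23200 km²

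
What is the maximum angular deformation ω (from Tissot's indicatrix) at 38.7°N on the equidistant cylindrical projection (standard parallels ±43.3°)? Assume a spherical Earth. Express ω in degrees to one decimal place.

The equidistant cylindrical projection with φ₀ = 43.3° has h = 1 (meridians true) and k = cos φ₀ / cos φ along parallels.
At 38.7°: h = 1.000, k = 0.9325; principal scales a = 1.000, b = 0.9325.
sin(ω/2) = (a − b)/(a + b) = 0.06747/1.933 = 0.03491, so ω = 2 arcsin(0.03491) ≈ 4.0°.

4.0°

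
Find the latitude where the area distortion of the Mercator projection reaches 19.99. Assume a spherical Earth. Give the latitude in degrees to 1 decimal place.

77.1°

Mercator areal scale is sec²φ.
sec²φ = 19.99  ⇒  cos²φ = 0.05003  ⇒  cos φ = 0.2237.
φ = arccos(0.2237) ≈ 77.1°.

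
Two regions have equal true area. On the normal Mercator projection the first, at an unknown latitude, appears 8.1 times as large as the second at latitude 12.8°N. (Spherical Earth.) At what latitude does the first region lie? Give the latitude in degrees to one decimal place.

70.0°

Mercator areal scale is sec²φ, so apparent-area ratio = sec²φ₁ / sec²φ₂ = cos²φ₂ / cos²φ₁.
cos²φ₂ / cos²φ₁ = 8.1  ⇒  cos φ₁ = cos 12.8° / √8.1 = 0.9751/2.846 = 0.3426.
φ₁ = arccos(0.3426) ≈ 70.0°.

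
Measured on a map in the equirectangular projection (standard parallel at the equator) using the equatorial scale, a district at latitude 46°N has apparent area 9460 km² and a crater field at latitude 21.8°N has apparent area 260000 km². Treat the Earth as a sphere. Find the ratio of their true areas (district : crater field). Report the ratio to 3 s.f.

Plate carrée has h = 1 and k = sec φ, giving areal scale sec φ; true area = (apparent area) · cos φ.
True area of district: 9460 × cos(46°) = 9460 × 0.6947 = 6571 km².
True area of crater field: 260000 × cos(21.8°) = 260000 × 0.9285 = 241400 km².
Ratio = 6571 / 241400 ≈ 0.0272.

0.0272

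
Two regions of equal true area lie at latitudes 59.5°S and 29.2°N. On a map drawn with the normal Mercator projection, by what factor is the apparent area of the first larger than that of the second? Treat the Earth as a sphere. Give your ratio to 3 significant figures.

Mercator areal scale is sec²φ.
At 59.5°: sec²(59.5°) = 1/0.5075² = 3.882.
At 29.2°: sec²(29.2°) = 1/0.8729² = 1.312.
Ratio = 3.882/1.312 = cos²(29.2°)/cos²(59.5°) ≈ 2.96.

2.96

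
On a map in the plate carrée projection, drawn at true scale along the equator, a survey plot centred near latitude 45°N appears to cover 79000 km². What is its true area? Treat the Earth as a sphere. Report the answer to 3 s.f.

55900 km²

In the plate carrée (x = Rλ, y = Rφ), meridians are true-scale (h = 1) and parallels are stretched by k = sec φ.
Areal scale = h·k = 1 × sec φ; at 45°, h = 1.000, k = 1.414, so h·k = 1.414.
True area = apparent / (areal scale) = 79000 / 1.414 ≈ 55900 km².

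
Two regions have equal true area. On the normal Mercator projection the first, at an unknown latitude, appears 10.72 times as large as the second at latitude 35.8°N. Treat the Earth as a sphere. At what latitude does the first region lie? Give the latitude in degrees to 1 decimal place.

Mercator areal scale is sec²φ, so apparent-area ratio = sec²φ₁ / sec²φ₂ = cos²φ₂ / cos²φ₁.
cos²φ₂ / cos²φ₁ = 10.72  ⇒  cos φ₁ = cos 35.8° / √10.72 = 0.8111/3.274 = 0.2477.
φ₁ = arccos(0.2477) ≈ 75.7°.

75.7°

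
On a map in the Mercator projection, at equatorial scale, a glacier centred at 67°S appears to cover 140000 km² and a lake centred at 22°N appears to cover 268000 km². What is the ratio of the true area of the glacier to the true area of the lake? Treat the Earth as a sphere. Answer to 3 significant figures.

0.0928

On Mercator the areal scale is sec²φ, so true area = apparent × cos²φ.
True area of glacier: 140000 × cos²(67°) = 140000 × 0.1527 = 21370 km².
True area of lake: 268000 × cos²(22°) = 268000 × 0.8597 = 230400 km².
Ratio = 21370 / 230400 ≈ 0.0928.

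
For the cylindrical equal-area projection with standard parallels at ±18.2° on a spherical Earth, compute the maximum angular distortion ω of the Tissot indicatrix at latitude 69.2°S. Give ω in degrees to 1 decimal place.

98.0°

A cylindrical equal-area projection with standard parallel φ₀ has meridian scale h = cos φ / cos φ₀ and parallel scale k = cos φ₀ / cos φ (so areas are preserved, h·k = 1).
At 69.2°: h = 0.3738, k = 2.675; principal scales a = 2.675, b = 0.3738.
sin(ω/2) = (a − b)/(a + b) = 2.301/3.049 = 0.7548, so ω = 2 arcsin(0.7548) ≈ 98.0°.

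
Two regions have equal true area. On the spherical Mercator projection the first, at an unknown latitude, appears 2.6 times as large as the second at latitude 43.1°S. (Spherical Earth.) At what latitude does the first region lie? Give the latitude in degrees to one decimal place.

63.1°

On Mercator, (apparent₁)/(apparent₂) = sec²φ₁ / sec²φ₂ when true areas are equal.
cos²φ₂ / cos²φ₁ = 2.6  ⇒  cos φ₁ = cos 43.1° / √2.6 = 0.7302/1.612 = 0.4528.
φ₁ = arccos(0.4528) ≈ 63.1°.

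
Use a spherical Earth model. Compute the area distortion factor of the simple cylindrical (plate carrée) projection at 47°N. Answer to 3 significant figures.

1.47

For the equirectangular projection with φ₀ = 0 (plate carrée), h = 1 along meridians and k = sec φ along parallels.
Areal scale = h·k = 1 × sec φ; at 47°, h = 1.000, k = 1.466, so h·k = 1.466.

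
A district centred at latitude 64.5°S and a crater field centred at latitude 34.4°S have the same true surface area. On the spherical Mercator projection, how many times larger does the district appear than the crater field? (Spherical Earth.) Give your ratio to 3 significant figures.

Mercator areal scale is sec²φ.
At 64.5°: sec²(64.5°) = 1/0.4305² = 5.395.
At 34.4°: sec²(34.4°) = 1/0.8251² = 1.469.
Ratio = 5.395/1.469 = cos²(34.4°)/cos²(64.5°) ≈ 3.67.

3.67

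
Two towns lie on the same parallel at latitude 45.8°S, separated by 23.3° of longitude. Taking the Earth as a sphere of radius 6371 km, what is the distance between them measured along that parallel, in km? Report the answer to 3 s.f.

1810 km

Arc length along a parallel = R cos φ · Δλ (with Δλ in radians).
= 6371 × cos 45.8° × (23.3° × π/180) = 6371 × 0.6972 × 0.4067 ≈ 1810 km.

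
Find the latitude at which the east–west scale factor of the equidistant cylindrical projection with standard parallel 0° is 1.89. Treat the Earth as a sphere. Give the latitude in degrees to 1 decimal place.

58.1°

Plate carrée: h = 1, k = sec φ along parallels.
sec φ = 1.89  ⇒  cos φ = 0.5291  ⇒  φ ≈ 58.1°.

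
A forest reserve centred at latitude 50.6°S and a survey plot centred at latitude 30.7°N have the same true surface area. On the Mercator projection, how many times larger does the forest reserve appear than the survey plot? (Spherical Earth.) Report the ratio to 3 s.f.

1.84

Mercator is conformal with k = sec φ, so areal scale = k² = sec²φ.
At 50.6°: sec²(50.6°) = 1/0.6347² = 2.482.
At 30.7°: sec²(30.7°) = 1/0.8599² = 1.353.
Ratio = 2.482/1.353 = cos²(30.7°)/cos²(50.6°) ≈ 1.84.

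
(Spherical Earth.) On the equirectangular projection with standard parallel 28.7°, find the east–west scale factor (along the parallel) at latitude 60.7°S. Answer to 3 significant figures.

With standard parallel φ₀ = 28.7°, the equirectangular projection gives x = Rλ cos φ₀, y = Rφ, so h = 1 and k = cos 28.7° / cos φ.
k = cos 28.7° / cos 60.7° = 0.8771/0.4894 = 1.792.

1.79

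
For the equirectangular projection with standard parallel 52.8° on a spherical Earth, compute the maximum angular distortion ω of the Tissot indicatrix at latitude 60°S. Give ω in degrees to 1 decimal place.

10.9°

With standard parallel φ₀ = 52.8°, the equirectangular projection gives x = Rλ cos φ₀, y = Rφ, so h = 1 and k = cos 52.8° / cos φ.
At 60°: h = 1.000, k = 1.209; principal scales a = 1.209, b = 1.000.
sin(ω/2) = (a − b)/(a + b) = 0.2092/2.209 = 0.09469, so ω = 2 arcsin(0.09469) ≈ 10.9°.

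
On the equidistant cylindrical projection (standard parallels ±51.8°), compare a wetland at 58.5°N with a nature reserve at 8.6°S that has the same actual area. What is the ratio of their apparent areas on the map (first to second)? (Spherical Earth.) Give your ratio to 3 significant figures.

1.89

The equidistant cylindrical projection with φ₀ = 51.8° has h = 1 (meridians true) and k = cos φ₀ / cos φ along parallels.
Areal scale at 58.5°: h·k = 1.000 × 1.184 = 1.184.
Areal scale at 8.6°: h·k = 1.000 × 0.6254 = 0.6254.
Ratio = 1.184/0.6254 ≈ 1.89.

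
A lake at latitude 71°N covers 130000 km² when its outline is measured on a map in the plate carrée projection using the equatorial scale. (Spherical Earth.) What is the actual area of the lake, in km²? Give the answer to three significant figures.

Plate carrée maps x = Rλ, y = Rφ. The meridian scale is h = 1 and the parallel scale is k = 1/cos φ = sec φ.
Areal scale = h·k = 1 × sec φ; at 71°, h = 1.000, k = 3.072, so h·k = 3.072.
True area = apparent / (areal scale) = 130000 / 3.072 ≈ 42300 km².

42300 km²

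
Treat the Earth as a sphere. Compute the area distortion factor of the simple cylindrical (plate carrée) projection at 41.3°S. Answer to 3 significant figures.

1.33

For the equirectangular projection with φ₀ = 0 (plate carrée), h = 1 along meridians and k = sec φ along parallels.
Areal scale = h·k = 1 × sec φ; at 41.3°, h = 1.000, k = 1.331, so h·k = 1.331.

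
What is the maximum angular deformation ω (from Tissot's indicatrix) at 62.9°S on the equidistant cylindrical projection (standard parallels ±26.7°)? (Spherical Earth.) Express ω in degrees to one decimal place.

37.9°

The equidistant cylindrical projection with φ₀ = 26.7° has h = 1 (meridians true) and k = cos φ₀ / cos φ along parallels.
At 62.9°: h = 1.000, k = 1.961; principal scales a = 1.961, b = 1.000.
sin(ω/2) = (a − b)/(a + b) = 0.9611/2.961 = 0.3246, so ω = 2 arcsin(0.3246) ≈ 37.9°.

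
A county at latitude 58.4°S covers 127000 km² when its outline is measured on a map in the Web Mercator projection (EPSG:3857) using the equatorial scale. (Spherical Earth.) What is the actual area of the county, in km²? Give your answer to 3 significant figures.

For Mercator, h = k = sec φ (a conformal cylindrical projection has a single point scale, 1/cos φ).
Areal scale = k² = sec²φ = 1/cos²(58.4°) = 1/0.5240² = 3.642.
True area = apparent / (areal scale) = 127000 / 3.642 ≈ 34900 km².

34900 km²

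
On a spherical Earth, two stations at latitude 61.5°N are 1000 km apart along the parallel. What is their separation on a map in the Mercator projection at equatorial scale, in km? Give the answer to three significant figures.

The Mercator projection is conformal; its linear scale factor is the same in every direction and equals sec φ = 1/cos φ.
Along the parallel, k = sec 61.5° = 1/0.4772 = 2.096.
Map distance = 1000 × 2.096 ≈ 2100 km.

2100 km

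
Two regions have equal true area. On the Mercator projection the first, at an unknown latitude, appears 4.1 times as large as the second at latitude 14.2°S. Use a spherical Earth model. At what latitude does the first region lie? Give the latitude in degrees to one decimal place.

61.4°

For equal true areas on Mercator, apparent areas scale as sec²φ, so the ratio is cos²φ₂ / cos²φ₁.
cos²φ₂ / cos²φ₁ = 4.1  ⇒  cos φ₁ = cos 14.2° / √4.1 = 0.9694/2.025 = 0.4788.
φ₁ = arccos(0.4788) ≈ 61.4°.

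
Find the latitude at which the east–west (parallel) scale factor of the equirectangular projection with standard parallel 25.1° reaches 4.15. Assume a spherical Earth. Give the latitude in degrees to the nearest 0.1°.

77.4°

With standard parallel φ₀ = 25.1°, the equirectangular projection gives x = Rλ cos φ₀, y = Rφ, so h = 1 and k = cos 25.1° / cos φ.
k = cos φ₀ / cos φ = 4.15  ⇒  cos φ = cos 25.1° / 4.15 = 0.2182.
φ = arccos(0.2182) ≈ 77.4°.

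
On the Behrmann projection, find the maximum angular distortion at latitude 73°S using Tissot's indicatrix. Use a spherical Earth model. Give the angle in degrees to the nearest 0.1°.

105.4°

Behrmann is a cylindrical equal-area projection with standard parallels at ±30°. Cylindrical equal-area (φ₀ = 30°): h = cos φ / cos 30° along meridians, k = cos 30° / cos φ along parallels; h·k = 1.
At 73°: h = 0.3376, k = 2.962; principal scales a = 2.962, b = 0.3376.
sin(ω/2) = (a − b)/(a + b) = 2.624/3.300 = 0.7954, so ω = 2 arcsin(0.7954) ≈ 105.4°.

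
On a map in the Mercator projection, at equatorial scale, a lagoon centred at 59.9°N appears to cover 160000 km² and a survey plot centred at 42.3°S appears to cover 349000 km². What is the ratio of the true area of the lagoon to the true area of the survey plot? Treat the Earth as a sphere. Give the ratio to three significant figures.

0.211

On Mercator the areal scale is sec²φ, so true area = apparent × cos²φ.
True area of lagoon: 160000 × cos²(59.9°) = 160000 × 0.2515 = 40240 km².
True area of survey plot: 349000 × cos²(42.3°) = 349000 × 0.5471 = 190900 km².
Ratio = 40240 / 190900 ≈ 0.211.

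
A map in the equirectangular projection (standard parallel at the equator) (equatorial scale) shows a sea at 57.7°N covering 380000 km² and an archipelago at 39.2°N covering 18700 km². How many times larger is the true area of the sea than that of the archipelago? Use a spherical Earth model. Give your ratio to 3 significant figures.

14.0

On the plate carrée, areal scale = h·k = 1 × sec φ, so true area = apparent × cos φ.
True area of sea: 380000 × cos(57.7°) = 380000 × 0.5344 = 203100 km².
True area of archipelago: 18700 × cos(39.2°) = 18700 × 0.7749 = 14490 km².
Ratio = 203100 / 14490 ≈ 14.0.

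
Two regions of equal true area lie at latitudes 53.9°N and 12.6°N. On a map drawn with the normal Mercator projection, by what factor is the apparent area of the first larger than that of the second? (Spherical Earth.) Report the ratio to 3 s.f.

2.74

Mercator is conformal with k = sec φ, so areal scale = k² = sec²φ.
At 53.9°: sec²(53.9°) = 1/0.5892² = 2.881.
At 12.6°: sec²(12.6°) = 1/0.9759² = 1.050.
Ratio = 2.881/1.050 = cos²(12.6°)/cos²(53.9°) ≈ 2.74.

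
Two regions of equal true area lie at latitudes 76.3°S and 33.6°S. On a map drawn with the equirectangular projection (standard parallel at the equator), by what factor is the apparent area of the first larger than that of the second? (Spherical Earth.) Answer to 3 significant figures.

For the equirectangular projection with φ₀ = 0 (plate carrée), h = 1 along meridians and k = sec φ along parallels.
Areal scale at 76.3°: h·k = 1.000 × 4.222 = 4.222.
Areal scale at 33.6°: h·k = 1.000 × 1.201 = 1.201.
Ratio = 4.222/1.201 ≈ 3.52.

3.52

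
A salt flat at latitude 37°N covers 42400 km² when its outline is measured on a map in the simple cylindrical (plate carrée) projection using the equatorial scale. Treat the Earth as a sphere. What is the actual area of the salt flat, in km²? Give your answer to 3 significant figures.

In the plate carrée (x = Rλ, y = Rφ), meridians are true-scale (h = 1) and parallels are stretched by k = sec φ.
Areal scale = h·k = 1 × sec φ; at 37°, h = 1.000, k = 1.252, so h·k = 1.252.
True area = apparent / (areal scale) = 42400 / 1.252 ≈ 33900 km².

33900 km²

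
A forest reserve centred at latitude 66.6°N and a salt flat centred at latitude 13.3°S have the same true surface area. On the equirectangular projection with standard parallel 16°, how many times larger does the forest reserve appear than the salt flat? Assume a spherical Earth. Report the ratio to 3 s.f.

2.45

The equidistant cylindrical projection with φ₀ = 16° has h = 1 (meridians true) and k = cos φ₀ / cos φ along parallels.
Areal scale at 66.6°: h·k = 1.000 × 2.420 = 2.420.
Areal scale at 13.3°: h·k = 1.000 × 0.9878 = 0.9878.
Ratio = 2.420/0.9878 ≈ 2.45.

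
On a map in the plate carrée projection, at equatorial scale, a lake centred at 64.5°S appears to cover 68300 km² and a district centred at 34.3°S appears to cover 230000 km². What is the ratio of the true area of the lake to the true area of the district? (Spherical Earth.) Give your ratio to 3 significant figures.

0.155

On the plate carrée, areal scale = h·k = 1 × sec φ, so true area = apparent × cos φ.
True area of lake: 68300 × cos(64.5°) = 68300 × 0.4305 = 29400 km².
True area of district: 230000 × cos(34.3°) = 230000 × 0.8261 = 190000 km².
Ratio = 29400 / 190000 ≈ 0.155.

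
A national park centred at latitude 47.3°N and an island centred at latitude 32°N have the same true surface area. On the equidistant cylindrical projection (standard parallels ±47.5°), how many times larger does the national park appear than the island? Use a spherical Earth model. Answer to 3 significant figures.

With standard parallel φ₀ = 47.5°, the equirectangular projection gives x = Rλ cos φ₀, y = Rφ, so h = 1 and k = cos 47.5° / cos φ.
Areal scale at 47.3°: h·k = 1.000 × 0.9962 = 0.9962.
Areal scale at 32°: h·k = 1.000 × 0.7966 = 0.7966.
Ratio = 0.9962/0.7966 ≈ 1.25.

1.25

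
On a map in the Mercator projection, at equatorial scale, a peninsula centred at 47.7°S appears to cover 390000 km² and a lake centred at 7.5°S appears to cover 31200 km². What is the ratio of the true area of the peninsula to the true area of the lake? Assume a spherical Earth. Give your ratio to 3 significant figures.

On Mercator the areal scale is sec²φ, so true area = apparent × cos²φ.
True area of peninsula: 390000 × cos²(47.7°) = 390000 × 0.4529 = 176600 km².
True area of lake: 31200 × cos²(7.5°) = 31200 × 0.9830 = 30670 km².
Ratio = 176600 / 30670 ≈ 5.76.

5.76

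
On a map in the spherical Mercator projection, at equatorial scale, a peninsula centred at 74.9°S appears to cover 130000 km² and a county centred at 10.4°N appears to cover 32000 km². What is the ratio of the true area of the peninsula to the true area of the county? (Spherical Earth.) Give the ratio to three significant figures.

0.285

On Mercator the areal scale is sec²φ, so true area = apparent × cos²φ.
True area of peninsula: 130000 × cos²(74.9°) = 130000 × 0.06786 = 8822 km².
True area of county: 32000 × cos²(10.4°) = 32000 × 0.9674 = 30960 km².
Ratio = 8822 / 30960 ≈ 0.285.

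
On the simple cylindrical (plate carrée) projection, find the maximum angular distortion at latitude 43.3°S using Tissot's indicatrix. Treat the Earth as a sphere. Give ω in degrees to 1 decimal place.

18.1°

In the plate carrée (x = Rλ, y = Rφ), meridians are true-scale (h = 1) and parallels are stretched by k = sec φ.
At 43.3°: h = 1.000, k = 1.374; principal scales a = 1.374, b = 1.000.
sin(ω/2) = (a − b)/(a + b) = 0.3741/2.374 = 0.1576, so ω = 2 arcsin(0.1576) ≈ 18.1°.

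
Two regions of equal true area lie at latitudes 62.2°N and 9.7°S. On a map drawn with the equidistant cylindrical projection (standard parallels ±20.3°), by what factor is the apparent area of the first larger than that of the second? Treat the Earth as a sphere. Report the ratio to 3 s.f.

2.11

With standard parallel φ₀ = 20.3°, the equirectangular projection gives x = Rλ cos φ₀, y = Rφ, so h = 1 and k = cos 20.3° / cos φ.
Areal scale at 62.2°: h·k = 1.000 × 2.011 = 2.011.
Areal scale at 9.7°: h·k = 1.000 × 0.9515 = 0.9515.
Ratio = 2.011/0.9515 ≈ 2.11.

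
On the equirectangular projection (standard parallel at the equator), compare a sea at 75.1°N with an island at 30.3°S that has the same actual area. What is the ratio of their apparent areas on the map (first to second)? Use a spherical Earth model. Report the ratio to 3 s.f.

3.36

For the equirectangular projection with φ₀ = 0 (plate carrée), h = 1 along meridians and k = sec φ along parallels.
Areal scale at 75.1°: h·k = 1.000 × 3.889 = 3.889.
Areal scale at 30.3°: h·k = 1.000 × 1.158 = 1.158.
Ratio = 3.889/1.158 ≈ 3.36.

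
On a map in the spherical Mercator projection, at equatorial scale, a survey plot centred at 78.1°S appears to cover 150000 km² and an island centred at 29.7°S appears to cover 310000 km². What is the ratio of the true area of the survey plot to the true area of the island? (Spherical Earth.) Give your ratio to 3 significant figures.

On Mercator the areal scale is sec²φ, so true area = apparent × cos²φ.
True area of survey plot: 150000 × cos²(78.1°) = 150000 × 0.04252 = 6378 km².
True area of island: 310000 × cos²(29.7°) = 310000 × 0.7545 = 233900 km².
Ratio = 6378 / 233900 ≈ 0.0273.

0.0273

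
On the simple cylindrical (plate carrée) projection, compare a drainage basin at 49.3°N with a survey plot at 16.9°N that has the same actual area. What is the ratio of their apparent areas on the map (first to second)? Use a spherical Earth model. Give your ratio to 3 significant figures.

Plate carrée maps x = Rλ, y = Rφ. The meridian scale is h = 1 and the parallel scale is k = 1/cos φ = sec φ.
Areal scale at 49.3°: h·k = 1.000 × 1.534 = 1.534.
Areal scale at 16.9°: h·k = 1.000 × 1.045 = 1.045.
Ratio = 1.534/1.045 ≈ 1.47.

1.47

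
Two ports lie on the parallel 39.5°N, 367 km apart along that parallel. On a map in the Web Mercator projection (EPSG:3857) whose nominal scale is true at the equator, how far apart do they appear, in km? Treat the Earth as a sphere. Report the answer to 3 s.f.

The Mercator projection is conformal; its linear scale factor is the same in every direction and equals sec φ = 1/cos φ.
Along the parallel, k = sec 39.5° = 1/0.7716 = 1.296.
Map distance = 367 × 1.296 ≈ 476 km.

476 km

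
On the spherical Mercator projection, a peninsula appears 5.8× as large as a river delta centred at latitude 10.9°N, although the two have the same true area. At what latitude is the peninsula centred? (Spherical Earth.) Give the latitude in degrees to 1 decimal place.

65.9°

Mercator areal scale is sec²φ, so apparent-area ratio = sec²φ₁ / sec²φ₂ = cos²φ₂ / cos²φ₁.
cos²φ₂ / cos²φ₁ = 5.8  ⇒  cos φ₁ = cos 10.9° / √5.8 = 0.9820/2.408 = 0.4077.
φ₁ = arccos(0.4077) ≈ 65.9°.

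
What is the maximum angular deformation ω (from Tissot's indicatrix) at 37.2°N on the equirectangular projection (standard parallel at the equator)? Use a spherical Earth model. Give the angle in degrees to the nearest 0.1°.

Plate carrée maps x = Rλ, y = Rφ. The meridian scale is h = 1 and the parallel scale is k = 1/cos φ = sec φ.
At 37.2°: h = 1.000, k = 1.255; principal scales a = 1.255, b = 1.000.
sin(ω/2) = (a − b)/(a + b) = 0.2554/2.255 = 0.1133, so ω = 2 arcsin(0.1133) ≈ 13.0°.

13.0°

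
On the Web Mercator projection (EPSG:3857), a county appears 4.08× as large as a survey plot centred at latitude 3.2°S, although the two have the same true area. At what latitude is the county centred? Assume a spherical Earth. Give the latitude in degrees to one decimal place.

On Mercator, (apparent₁)/(apparent₂) = sec²φ₁ / sec²φ₂ when true areas are equal.
cos²φ₂ / cos²φ₁ = 4.08  ⇒  cos φ₁ = cos 3.2° / √4.08 = 0.9984/2.020 = 0.4943.
φ₁ = arccos(0.4943) ≈ 60.4°.

60.4°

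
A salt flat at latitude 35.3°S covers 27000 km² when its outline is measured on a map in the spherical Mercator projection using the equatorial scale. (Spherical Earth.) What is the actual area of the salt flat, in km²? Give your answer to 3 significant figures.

Mercator is conformal, so the point scale is isotropic: h = k = sec φ = 1/cos φ.
Areal scale = k² = sec²φ = 1/cos²(35.3°) = 1/0.8161² = 1.501.
True area = apparent / (areal scale) = 27000 / 1.501 ≈ 18000 km².

18000 km²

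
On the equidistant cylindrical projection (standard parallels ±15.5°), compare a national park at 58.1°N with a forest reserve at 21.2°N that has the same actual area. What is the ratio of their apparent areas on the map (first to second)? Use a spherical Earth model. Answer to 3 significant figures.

1.76

With standard parallel φ₀ = 15.5°, the equirectangular projection gives x = Rλ cos φ₀, y = Rφ, so h = 1 and k = cos 15.5° / cos φ.
Areal scale at 58.1°: h·k = 1.000 × 1.824 = 1.824.
Areal scale at 21.2°: h·k = 1.000 × 1.034 = 1.034.
Ratio = 1.824/1.034 ≈ 1.76.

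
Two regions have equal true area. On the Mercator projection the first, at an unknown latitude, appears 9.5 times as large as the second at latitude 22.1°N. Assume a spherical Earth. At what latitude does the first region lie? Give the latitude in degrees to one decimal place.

72.5°

Mercator areal scale is sec²φ, so apparent-area ratio = sec²φ₁ / sec²φ₂ = cos²φ₂ / cos²φ₁.
cos²φ₂ / cos²φ₁ = 9.5  ⇒  cos φ₁ = cos 22.1° / √9.5 = 0.9265/3.082 = 0.3006.
φ₁ = arccos(0.3006) ≈ 72.5°.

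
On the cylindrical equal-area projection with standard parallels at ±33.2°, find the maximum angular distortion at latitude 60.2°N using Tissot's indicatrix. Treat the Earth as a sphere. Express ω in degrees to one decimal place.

Cylindrical equal-area (φ₀ = 33.2°): h = cos φ / cos 33.2° along meridians, k = cos 33.2° / cos φ along parallels; h·k = 1.
At 60.2°: h = 0.5939, k = 1.684; principal scales a = 1.684, b = 0.5939.
sin(ω/2) = (a − b)/(a + b) = 1.090/2.278 = 0.4785, so ω = 2 arcsin(0.4785) ≈ 57.2°.

57.2°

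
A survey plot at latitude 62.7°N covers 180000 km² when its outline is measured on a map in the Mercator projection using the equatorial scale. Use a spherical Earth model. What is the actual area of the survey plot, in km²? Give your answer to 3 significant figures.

The Mercator projection is conformal; its linear scale factor is the same in every direction and equals sec φ = 1/cos φ.
Areal scale = k² = sec²φ = 1/cos²(62.7°) = 1/0.4586² = 4.754.
True area = apparent / (areal scale) = 180000 / 4.754 ≈ 37900 km².

37900 km²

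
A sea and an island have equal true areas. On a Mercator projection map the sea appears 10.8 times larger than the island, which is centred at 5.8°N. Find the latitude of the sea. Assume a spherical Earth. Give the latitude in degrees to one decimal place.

72.4°

Mercator areal scale is sec²φ, so apparent-area ratio = sec²φ₁ / sec²φ₂ = cos²φ₂ / cos²φ₁.
cos²φ₂ / cos²φ₁ = 10.8  ⇒  cos φ₁ = cos 5.8° / √10.8 = 0.9949/3.286 = 0.3027.
φ₁ = arccos(0.3027) ≈ 72.4°.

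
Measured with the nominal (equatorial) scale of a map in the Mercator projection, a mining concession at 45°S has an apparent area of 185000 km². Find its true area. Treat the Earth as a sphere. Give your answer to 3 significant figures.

Mercator is conformal, so the point scale is isotropic: h = k = sec φ = 1/cos φ.
Areal scale = k² = sec²φ = 1/cos²(45°) = 1/0.7071² = 2.000.
True area = apparent / (areal scale) = 185000 / 2.000 ≈ 92500 km².

92500 km²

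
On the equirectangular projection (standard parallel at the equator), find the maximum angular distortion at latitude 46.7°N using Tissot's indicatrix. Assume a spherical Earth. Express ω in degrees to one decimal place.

Plate carrée maps x = Rλ, y = Rφ. The meridian scale is h = 1 and the parallel scale is k = 1/cos φ = sec φ.
At 46.7°: h = 1.000, k = 1.458; principal scales a = 1.458, b = 1.000.
sin(ω/2) = (a − b)/(a + b) = 0.4581/2.458 = 0.1864, so ω = 2 arcsin(0.1864) ≈ 21.5°.

21.5°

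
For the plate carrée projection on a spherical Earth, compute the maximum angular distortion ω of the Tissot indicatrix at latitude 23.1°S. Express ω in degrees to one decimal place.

4.8°

For the equirectangular projection with φ₀ = 0 (plate carrée), h = 1 along meridians and k = sec φ along parallels.
At 23.1°: h = 1.000, k = 1.087; principal scales a = 1.087, b = 1.000.
sin(ω/2) = (a − b)/(a + b) = 0.08717/2.087 = 0.04176, so ω = 2 arcsin(0.04176) ≈ 4.8°.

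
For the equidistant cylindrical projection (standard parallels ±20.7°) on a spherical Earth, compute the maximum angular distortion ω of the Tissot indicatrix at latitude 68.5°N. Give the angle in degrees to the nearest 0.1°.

51.8°

The equidistant cylindrical projection with φ₀ = 20.7° has h = 1 (meridians true) and k = cos φ₀ / cos φ along parallels.
At 68.5°: h = 1.000, k = 2.552; principal scales a = 2.552, b = 1.000.
sin(ω/2) = (a − b)/(a + b) = 1.552/3.552 = 0.4370, so ω = 2 arcsin(0.4370) ≈ 51.8°.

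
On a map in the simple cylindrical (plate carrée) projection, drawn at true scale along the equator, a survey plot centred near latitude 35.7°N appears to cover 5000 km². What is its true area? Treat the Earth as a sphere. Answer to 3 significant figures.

In the plate carrée (x = Rλ, y = Rφ), meridians are true-scale (h = 1) and parallels are stretched by k = sec φ.
Areal scale = h·k = 1 × sec φ; at 35.7°, h = 1.000, k = 1.231, so h·k = 1.231.
True area = apparent / (areal scale) = 5000 / 1.231 ≈ 4060 km².

4060 km²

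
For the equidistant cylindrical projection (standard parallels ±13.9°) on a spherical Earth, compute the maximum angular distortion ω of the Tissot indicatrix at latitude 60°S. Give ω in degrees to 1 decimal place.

37.3°

In the equirectangular projection with standard parallel φ₀ = 13.9° (x = Rλ cos φ₀, y = Rφ), meridians are true-scale (h = 1) and the parallel scale is k = cos φ₀ / cos φ.
At 60°: h = 1.000, k = 1.941; principal scales a = 1.941, b = 1.000.
sin(ω/2) = (a − b)/(a + b) = 0.9414/2.941 = 0.3201, so ω = 2 arcsin(0.3201) ≈ 37.3°.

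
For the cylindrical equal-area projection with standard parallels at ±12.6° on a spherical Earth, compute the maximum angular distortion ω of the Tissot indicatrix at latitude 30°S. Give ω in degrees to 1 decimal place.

13.7°

A cylindrical equal-area projection with standard parallel φ₀ has meridian scale h = cos φ / cos φ₀ and parallel scale k = cos φ₀ / cos φ (so areas are preserved, h·k = 1).
At 30°: h = 0.8874, k = 1.127; principal scales a = 1.127, b = 0.8874.
sin(ω/2) = (a − b)/(a + b) = 0.2395/2.014 = 0.1189, so ω = 2 arcsin(0.1189) ≈ 13.7°.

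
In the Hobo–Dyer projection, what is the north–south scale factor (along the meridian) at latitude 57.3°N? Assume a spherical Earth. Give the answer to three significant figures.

0.681

The Hobo–Dyer projection is cylindrical equal-area with φ₀ = 37.5°. For cylindrical equal-area with standard parallel φ₀, h = cos φ / cos φ₀ and k = cos φ₀ / cos φ, so h·k = 1.
h = cos 57.3° / cos 37.5° = 0.5402/0.7934 = 0.6810.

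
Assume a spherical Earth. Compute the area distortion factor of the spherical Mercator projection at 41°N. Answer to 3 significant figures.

For Mercator, h = k = sec φ (a conformal cylindrical projection has a single point scale, 1/cos φ).
Areal scale = k² = sec²φ = 1/cos²(41°) = 1/0.7547² = 1.756.

1.76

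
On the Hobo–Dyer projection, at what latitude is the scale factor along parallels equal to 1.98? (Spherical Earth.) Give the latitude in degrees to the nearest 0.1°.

66.4°

Hobo–Dyer is a cylindrical equal-area projection with standard parallels at ±37.5°. Cylindrical equal-area (φ₀ = 37.5°): h = cos φ / cos 37.5° along meridians, k = cos 37.5° / cos φ along parallels; h·k = 1.
k = cos φ₀ / cos φ = 1.98  ⇒  cos φ = cos 37.5° / 1.98 = 0.4007.
φ = arccos(0.4007) ≈ 66.4°.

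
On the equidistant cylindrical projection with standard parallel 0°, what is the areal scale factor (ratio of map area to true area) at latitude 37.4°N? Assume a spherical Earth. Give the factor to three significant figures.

In the plate carrée (x = Rλ, y = Rφ), meridians are true-scale (h = 1) and parallels are stretched by k = sec φ.
Areal scale = h·k = 1 × sec φ; at 37.4°, h = 1.000, k = 1.259, so h·k = 1.259.

1.26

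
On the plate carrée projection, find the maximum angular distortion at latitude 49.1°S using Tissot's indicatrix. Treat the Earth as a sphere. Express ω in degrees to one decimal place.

For the equirectangular projection with φ₀ = 0 (plate carrée), h = 1 along meridians and k = sec φ along parallels.
At 49.1°: h = 1.000, k = 1.527; principal scales a = 1.527, b = 1.000.
sin(ω/2) = (a − b)/(a + b) = 0.5273/2.527 = 0.2086, so ω = 2 arcsin(0.2086) ≈ 24.1°.

24.1°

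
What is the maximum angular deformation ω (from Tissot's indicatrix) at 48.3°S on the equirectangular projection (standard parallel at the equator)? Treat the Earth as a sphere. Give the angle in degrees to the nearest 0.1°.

23.2°

For the equirectangular projection with φ₀ = 0 (plate carrée), h = 1 along meridians and k = sec φ along parallels.
At 48.3°: h = 1.000, k = 1.503; principal scales a = 1.503, b = 1.000.
sin(ω/2) = (a − b)/(a + b) = 0.5032/2.503 = 0.2010, so ω = 2 arcsin(0.2010) ≈ 23.2°.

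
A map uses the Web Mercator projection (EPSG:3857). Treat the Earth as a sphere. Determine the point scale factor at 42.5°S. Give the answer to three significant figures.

1.36

Mercator is conformal, so the point scale is isotropic: h = k = sec φ = 1/cos φ.
k = 1/cos 42.5° = 1/0.7373 = 1.356.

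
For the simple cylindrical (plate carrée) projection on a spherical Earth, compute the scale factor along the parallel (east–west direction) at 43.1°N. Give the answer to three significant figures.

For the equirectangular projection with φ₀ = 0 (plate carrée), h = 1 along meridians and k = sec φ along parallels.
k = 1/cos 43.1° = 1/0.7302 = 1.370.

1.37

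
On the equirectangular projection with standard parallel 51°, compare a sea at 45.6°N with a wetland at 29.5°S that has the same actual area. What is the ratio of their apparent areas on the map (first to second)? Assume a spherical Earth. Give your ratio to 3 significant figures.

1.24

In the equirectangular projection with standard parallel φ₀ = 51° (x = Rλ cos φ₀, y = Rφ), meridians are true-scale (h = 1) and the parallel scale is k = cos φ₀ / cos φ.
Areal scale at 45.6°: h·k = 1.000 × 0.8995 = 0.8995.
Areal scale at 29.5°: h·k = 1.000 × 0.7231 = 0.7231.
Ratio = 0.8995/0.7231 ≈ 1.24.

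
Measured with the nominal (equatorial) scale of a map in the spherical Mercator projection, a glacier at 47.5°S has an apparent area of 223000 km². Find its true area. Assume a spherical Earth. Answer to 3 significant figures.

The Mercator projection is conformal; its linear scale factor is the same in every direction and equals sec φ = 1/cos φ.
Areal scale = k² = sec²φ = 1/cos²(47.5°) = 1/0.6756² = 2.191.
True area = apparent / (areal scale) = 223000 / 2.191 ≈ 102000 km².

102000 km²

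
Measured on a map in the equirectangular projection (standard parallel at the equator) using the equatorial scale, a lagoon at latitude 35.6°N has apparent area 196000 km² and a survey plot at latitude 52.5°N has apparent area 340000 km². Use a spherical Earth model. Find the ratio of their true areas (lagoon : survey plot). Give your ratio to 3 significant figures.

0.770

On the plate carrée, areal scale = h·k = 1 × sec φ, so true area = apparent × cos φ.
True area of lagoon: 196000 × cos(35.6°) = 196000 × 0.8131 = 159400 km².
True area of survey plot: 340000 × cos(52.5°) = 340000 × 0.6088 = 207000 km².
Ratio = 159400 / 207000 ≈ 0.770.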